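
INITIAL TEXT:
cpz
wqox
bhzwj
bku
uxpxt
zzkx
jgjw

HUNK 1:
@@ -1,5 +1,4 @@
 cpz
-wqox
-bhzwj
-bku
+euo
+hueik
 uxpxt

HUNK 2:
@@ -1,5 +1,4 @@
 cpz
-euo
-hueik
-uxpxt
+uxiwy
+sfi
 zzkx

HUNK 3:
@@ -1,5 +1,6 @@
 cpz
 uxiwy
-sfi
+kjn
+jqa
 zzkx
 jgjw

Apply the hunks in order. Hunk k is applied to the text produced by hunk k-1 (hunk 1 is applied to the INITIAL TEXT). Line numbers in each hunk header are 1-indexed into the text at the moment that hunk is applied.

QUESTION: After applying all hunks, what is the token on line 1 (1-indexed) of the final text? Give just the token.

Hunk 1: at line 1 remove [wqox,bhzwj,bku] add [euo,hueik] -> 6 lines: cpz euo hueik uxpxt zzkx jgjw
Hunk 2: at line 1 remove [euo,hueik,uxpxt] add [uxiwy,sfi] -> 5 lines: cpz uxiwy sfi zzkx jgjw
Hunk 3: at line 1 remove [sfi] add [kjn,jqa] -> 6 lines: cpz uxiwy kjn jqa zzkx jgjw
Final line 1: cpz

Answer: cpz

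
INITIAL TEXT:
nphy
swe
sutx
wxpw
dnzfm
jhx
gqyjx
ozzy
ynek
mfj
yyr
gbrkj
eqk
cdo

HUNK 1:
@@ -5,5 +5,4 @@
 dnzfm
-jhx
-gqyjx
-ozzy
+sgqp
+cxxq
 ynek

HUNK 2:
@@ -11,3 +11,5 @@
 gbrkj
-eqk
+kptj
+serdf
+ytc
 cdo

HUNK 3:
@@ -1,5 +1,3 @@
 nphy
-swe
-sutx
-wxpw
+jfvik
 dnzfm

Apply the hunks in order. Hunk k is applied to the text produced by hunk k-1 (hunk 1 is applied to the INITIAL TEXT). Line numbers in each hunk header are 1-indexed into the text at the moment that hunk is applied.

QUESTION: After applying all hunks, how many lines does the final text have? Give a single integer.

Answer: 13

Derivation:
Hunk 1: at line 5 remove [jhx,gqyjx,ozzy] add [sgqp,cxxq] -> 13 lines: nphy swe sutx wxpw dnzfm sgqp cxxq ynek mfj yyr gbrkj eqk cdo
Hunk 2: at line 11 remove [eqk] add [kptj,serdf,ytc] -> 15 lines: nphy swe sutx wxpw dnzfm sgqp cxxq ynek mfj yyr gbrkj kptj serdf ytc cdo
Hunk 3: at line 1 remove [swe,sutx,wxpw] add [jfvik] -> 13 lines: nphy jfvik dnzfm sgqp cxxq ynek mfj yyr gbrkj kptj serdf ytc cdo
Final line count: 13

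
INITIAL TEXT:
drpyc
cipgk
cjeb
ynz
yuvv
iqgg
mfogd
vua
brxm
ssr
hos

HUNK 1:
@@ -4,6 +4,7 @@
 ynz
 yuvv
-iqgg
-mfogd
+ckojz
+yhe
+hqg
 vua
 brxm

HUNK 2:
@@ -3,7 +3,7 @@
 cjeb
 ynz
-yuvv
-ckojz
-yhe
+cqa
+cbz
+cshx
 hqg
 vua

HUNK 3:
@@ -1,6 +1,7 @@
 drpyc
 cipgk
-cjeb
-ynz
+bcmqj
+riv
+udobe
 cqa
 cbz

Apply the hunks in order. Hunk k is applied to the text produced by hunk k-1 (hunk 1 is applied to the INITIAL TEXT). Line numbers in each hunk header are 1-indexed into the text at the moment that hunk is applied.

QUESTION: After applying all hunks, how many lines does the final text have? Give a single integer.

Answer: 13

Derivation:
Hunk 1: at line 4 remove [iqgg,mfogd] add [ckojz,yhe,hqg] -> 12 lines: drpyc cipgk cjeb ynz yuvv ckojz yhe hqg vua brxm ssr hos
Hunk 2: at line 3 remove [yuvv,ckojz,yhe] add [cqa,cbz,cshx] -> 12 lines: drpyc cipgk cjeb ynz cqa cbz cshx hqg vua brxm ssr hos
Hunk 3: at line 1 remove [cjeb,ynz] add [bcmqj,riv,udobe] -> 13 lines: drpyc cipgk bcmqj riv udobe cqa cbz cshx hqg vua brxm ssr hos
Final line count: 13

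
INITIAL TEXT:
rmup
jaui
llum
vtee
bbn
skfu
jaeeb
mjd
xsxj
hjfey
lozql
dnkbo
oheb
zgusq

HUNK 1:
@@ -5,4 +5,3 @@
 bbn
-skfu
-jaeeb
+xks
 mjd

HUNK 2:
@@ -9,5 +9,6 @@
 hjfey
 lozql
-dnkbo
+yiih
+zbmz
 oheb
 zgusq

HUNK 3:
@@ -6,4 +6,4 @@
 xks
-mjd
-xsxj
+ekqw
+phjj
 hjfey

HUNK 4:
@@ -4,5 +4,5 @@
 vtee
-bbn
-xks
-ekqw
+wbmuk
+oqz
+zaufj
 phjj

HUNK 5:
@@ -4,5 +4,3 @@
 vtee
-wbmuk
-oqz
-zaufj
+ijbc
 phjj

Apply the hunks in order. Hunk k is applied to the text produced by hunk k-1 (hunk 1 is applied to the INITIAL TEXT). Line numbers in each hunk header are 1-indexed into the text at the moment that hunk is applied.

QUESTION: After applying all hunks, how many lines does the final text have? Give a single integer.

Hunk 1: at line 5 remove [skfu,jaeeb] add [xks] -> 13 lines: rmup jaui llum vtee bbn xks mjd xsxj hjfey lozql dnkbo oheb zgusq
Hunk 2: at line 9 remove [dnkbo] add [yiih,zbmz] -> 14 lines: rmup jaui llum vtee bbn xks mjd xsxj hjfey lozql yiih zbmz oheb zgusq
Hunk 3: at line 6 remove [mjd,xsxj] add [ekqw,phjj] -> 14 lines: rmup jaui llum vtee bbn xks ekqw phjj hjfey lozql yiih zbmz oheb zgusq
Hunk 4: at line 4 remove [bbn,xks,ekqw] add [wbmuk,oqz,zaufj] -> 14 lines: rmup jaui llum vtee wbmuk oqz zaufj phjj hjfey lozql yiih zbmz oheb zgusq
Hunk 5: at line 4 remove [wbmuk,oqz,zaufj] add [ijbc] -> 12 lines: rmup jaui llum vtee ijbc phjj hjfey lozql yiih zbmz oheb zgusq
Final line count: 12

Answer: 12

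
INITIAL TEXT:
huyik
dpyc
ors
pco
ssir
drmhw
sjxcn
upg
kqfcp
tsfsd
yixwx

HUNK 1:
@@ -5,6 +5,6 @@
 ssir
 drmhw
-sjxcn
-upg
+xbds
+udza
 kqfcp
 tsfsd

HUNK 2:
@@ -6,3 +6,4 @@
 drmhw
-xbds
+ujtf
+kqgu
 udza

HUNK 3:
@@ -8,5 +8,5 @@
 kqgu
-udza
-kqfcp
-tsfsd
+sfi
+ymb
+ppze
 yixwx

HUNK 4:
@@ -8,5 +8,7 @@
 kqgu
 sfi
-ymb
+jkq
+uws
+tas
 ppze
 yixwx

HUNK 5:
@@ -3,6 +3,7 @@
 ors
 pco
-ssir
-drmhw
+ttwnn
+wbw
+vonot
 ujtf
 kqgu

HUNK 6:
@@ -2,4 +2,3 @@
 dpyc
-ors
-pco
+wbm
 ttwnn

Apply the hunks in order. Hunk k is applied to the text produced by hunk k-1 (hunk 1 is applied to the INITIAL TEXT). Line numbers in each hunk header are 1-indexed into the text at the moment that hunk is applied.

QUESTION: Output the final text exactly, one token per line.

Answer: huyik
dpyc
wbm
ttwnn
wbw
vonot
ujtf
kqgu
sfi
jkq
uws
tas
ppze
yixwx

Derivation:
Hunk 1: at line 5 remove [sjxcn,upg] add [xbds,udza] -> 11 lines: huyik dpyc ors pco ssir drmhw xbds udza kqfcp tsfsd yixwx
Hunk 2: at line 6 remove [xbds] add [ujtf,kqgu] -> 12 lines: huyik dpyc ors pco ssir drmhw ujtf kqgu udza kqfcp tsfsd yixwx
Hunk 3: at line 8 remove [udza,kqfcp,tsfsd] add [sfi,ymb,ppze] -> 12 lines: huyik dpyc ors pco ssir drmhw ujtf kqgu sfi ymb ppze yixwx
Hunk 4: at line 8 remove [ymb] add [jkq,uws,tas] -> 14 lines: huyik dpyc ors pco ssir drmhw ujtf kqgu sfi jkq uws tas ppze yixwx
Hunk 5: at line 3 remove [ssir,drmhw] add [ttwnn,wbw,vonot] -> 15 lines: huyik dpyc ors pco ttwnn wbw vonot ujtf kqgu sfi jkq uws tas ppze yixwx
Hunk 6: at line 2 remove [ors,pco] add [wbm] -> 14 lines: huyik dpyc wbm ttwnn wbw vonot ujtf kqgu sfi jkq uws tas ppze yixwx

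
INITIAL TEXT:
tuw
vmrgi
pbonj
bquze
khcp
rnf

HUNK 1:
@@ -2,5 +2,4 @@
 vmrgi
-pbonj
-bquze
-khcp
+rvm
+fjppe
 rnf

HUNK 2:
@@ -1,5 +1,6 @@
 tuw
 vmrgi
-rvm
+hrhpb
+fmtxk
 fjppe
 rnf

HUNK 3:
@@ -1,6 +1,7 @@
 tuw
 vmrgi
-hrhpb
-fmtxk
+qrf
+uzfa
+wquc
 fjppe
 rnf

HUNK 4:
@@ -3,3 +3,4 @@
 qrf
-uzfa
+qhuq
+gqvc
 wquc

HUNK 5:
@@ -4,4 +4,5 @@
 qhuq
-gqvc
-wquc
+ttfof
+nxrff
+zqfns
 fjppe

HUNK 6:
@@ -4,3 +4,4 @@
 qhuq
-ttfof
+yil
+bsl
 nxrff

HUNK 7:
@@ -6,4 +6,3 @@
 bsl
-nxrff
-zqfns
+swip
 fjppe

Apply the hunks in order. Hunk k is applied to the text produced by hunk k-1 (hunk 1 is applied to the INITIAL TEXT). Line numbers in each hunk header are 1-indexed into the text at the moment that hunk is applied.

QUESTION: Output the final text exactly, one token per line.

Answer: tuw
vmrgi
qrf
qhuq
yil
bsl
swip
fjppe
rnf

Derivation:
Hunk 1: at line 2 remove [pbonj,bquze,khcp] add [rvm,fjppe] -> 5 lines: tuw vmrgi rvm fjppe rnf
Hunk 2: at line 1 remove [rvm] add [hrhpb,fmtxk] -> 6 lines: tuw vmrgi hrhpb fmtxk fjppe rnf
Hunk 3: at line 1 remove [hrhpb,fmtxk] add [qrf,uzfa,wquc] -> 7 lines: tuw vmrgi qrf uzfa wquc fjppe rnf
Hunk 4: at line 3 remove [uzfa] add [qhuq,gqvc] -> 8 lines: tuw vmrgi qrf qhuq gqvc wquc fjppe rnf
Hunk 5: at line 4 remove [gqvc,wquc] add [ttfof,nxrff,zqfns] -> 9 lines: tuw vmrgi qrf qhuq ttfof nxrff zqfns fjppe rnf
Hunk 6: at line 4 remove [ttfof] add [yil,bsl] -> 10 lines: tuw vmrgi qrf qhuq yil bsl nxrff zqfns fjppe rnf
Hunk 7: at line 6 remove [nxrff,zqfns] add [swip] -> 9 lines: tuw vmrgi qrf qhuq yil bsl swip fjppe rnf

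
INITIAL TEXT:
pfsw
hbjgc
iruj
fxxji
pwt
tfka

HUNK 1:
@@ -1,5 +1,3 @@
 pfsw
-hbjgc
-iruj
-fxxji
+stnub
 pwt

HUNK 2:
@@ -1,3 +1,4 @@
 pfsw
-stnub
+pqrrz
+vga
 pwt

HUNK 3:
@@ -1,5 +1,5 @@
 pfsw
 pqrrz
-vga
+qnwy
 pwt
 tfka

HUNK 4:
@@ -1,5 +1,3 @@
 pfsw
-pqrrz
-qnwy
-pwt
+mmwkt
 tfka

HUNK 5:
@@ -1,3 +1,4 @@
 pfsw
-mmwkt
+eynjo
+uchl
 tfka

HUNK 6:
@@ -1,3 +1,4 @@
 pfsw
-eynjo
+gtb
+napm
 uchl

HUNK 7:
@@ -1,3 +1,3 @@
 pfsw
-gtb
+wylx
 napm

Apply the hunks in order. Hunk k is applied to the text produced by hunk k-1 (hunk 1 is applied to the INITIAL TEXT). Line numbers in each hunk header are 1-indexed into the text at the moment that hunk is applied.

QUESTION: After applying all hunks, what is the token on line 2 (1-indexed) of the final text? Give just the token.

Hunk 1: at line 1 remove [hbjgc,iruj,fxxji] add [stnub] -> 4 lines: pfsw stnub pwt tfka
Hunk 2: at line 1 remove [stnub] add [pqrrz,vga] -> 5 lines: pfsw pqrrz vga pwt tfka
Hunk 3: at line 1 remove [vga] add [qnwy] -> 5 lines: pfsw pqrrz qnwy pwt tfka
Hunk 4: at line 1 remove [pqrrz,qnwy,pwt] add [mmwkt] -> 3 lines: pfsw mmwkt tfka
Hunk 5: at line 1 remove [mmwkt] add [eynjo,uchl] -> 4 lines: pfsw eynjo uchl tfka
Hunk 6: at line 1 remove [eynjo] add [gtb,napm] -> 5 lines: pfsw gtb napm uchl tfka
Hunk 7: at line 1 remove [gtb] add [wylx] -> 5 lines: pfsw wylx napm uchl tfka
Final line 2: wylx

Answer: wylx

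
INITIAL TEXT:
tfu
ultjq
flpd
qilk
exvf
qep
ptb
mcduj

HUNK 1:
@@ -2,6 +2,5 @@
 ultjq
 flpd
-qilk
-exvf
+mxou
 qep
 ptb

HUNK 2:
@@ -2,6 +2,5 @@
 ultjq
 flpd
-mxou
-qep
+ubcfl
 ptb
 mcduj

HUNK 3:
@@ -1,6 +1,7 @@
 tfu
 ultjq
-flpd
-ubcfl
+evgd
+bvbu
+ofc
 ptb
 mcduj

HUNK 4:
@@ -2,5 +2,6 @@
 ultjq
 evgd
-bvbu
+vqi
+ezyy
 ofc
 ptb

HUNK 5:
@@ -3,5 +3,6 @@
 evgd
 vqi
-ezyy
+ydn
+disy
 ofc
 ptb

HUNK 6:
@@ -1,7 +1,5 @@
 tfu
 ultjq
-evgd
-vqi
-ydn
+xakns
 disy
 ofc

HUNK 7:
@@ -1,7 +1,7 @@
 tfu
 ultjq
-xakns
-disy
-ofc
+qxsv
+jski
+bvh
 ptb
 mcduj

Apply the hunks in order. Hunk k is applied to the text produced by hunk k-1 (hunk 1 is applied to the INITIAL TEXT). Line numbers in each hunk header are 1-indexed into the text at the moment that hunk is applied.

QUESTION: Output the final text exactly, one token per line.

Hunk 1: at line 2 remove [qilk,exvf] add [mxou] -> 7 lines: tfu ultjq flpd mxou qep ptb mcduj
Hunk 2: at line 2 remove [mxou,qep] add [ubcfl] -> 6 lines: tfu ultjq flpd ubcfl ptb mcduj
Hunk 3: at line 1 remove [flpd,ubcfl] add [evgd,bvbu,ofc] -> 7 lines: tfu ultjq evgd bvbu ofc ptb mcduj
Hunk 4: at line 2 remove [bvbu] add [vqi,ezyy] -> 8 lines: tfu ultjq evgd vqi ezyy ofc ptb mcduj
Hunk 5: at line 3 remove [ezyy] add [ydn,disy] -> 9 lines: tfu ultjq evgd vqi ydn disy ofc ptb mcduj
Hunk 6: at line 1 remove [evgd,vqi,ydn] add [xakns] -> 7 lines: tfu ultjq xakns disy ofc ptb mcduj
Hunk 7: at line 1 remove [xakns,disy,ofc] add [qxsv,jski,bvh] -> 7 lines: tfu ultjq qxsv jski bvh ptb mcduj

Answer: tfu
ultjq
qxsv
jski
bvh
ptb
mcduj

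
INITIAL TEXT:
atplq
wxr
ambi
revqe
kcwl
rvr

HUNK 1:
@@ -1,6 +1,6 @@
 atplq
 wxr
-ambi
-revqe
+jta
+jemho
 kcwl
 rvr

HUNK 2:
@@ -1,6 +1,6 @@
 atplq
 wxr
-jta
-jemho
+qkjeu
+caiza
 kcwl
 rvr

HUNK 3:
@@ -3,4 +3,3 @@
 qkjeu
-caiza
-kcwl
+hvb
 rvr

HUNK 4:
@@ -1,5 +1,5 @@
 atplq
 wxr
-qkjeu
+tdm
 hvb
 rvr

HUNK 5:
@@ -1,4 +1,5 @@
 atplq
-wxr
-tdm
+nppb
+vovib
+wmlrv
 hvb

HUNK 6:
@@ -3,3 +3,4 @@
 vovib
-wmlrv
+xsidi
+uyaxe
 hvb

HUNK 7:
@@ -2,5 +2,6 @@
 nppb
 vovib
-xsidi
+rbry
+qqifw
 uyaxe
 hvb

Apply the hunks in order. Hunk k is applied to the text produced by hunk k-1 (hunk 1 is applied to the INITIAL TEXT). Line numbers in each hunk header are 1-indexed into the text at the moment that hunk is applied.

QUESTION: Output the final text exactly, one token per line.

Answer: atplq
nppb
vovib
rbry
qqifw
uyaxe
hvb
rvr

Derivation:
Hunk 1: at line 1 remove [ambi,revqe] add [jta,jemho] -> 6 lines: atplq wxr jta jemho kcwl rvr
Hunk 2: at line 1 remove [jta,jemho] add [qkjeu,caiza] -> 6 lines: atplq wxr qkjeu caiza kcwl rvr
Hunk 3: at line 3 remove [caiza,kcwl] add [hvb] -> 5 lines: atplq wxr qkjeu hvb rvr
Hunk 4: at line 1 remove [qkjeu] add [tdm] -> 5 lines: atplq wxr tdm hvb rvr
Hunk 5: at line 1 remove [wxr,tdm] add [nppb,vovib,wmlrv] -> 6 lines: atplq nppb vovib wmlrv hvb rvr
Hunk 6: at line 3 remove [wmlrv] add [xsidi,uyaxe] -> 7 lines: atplq nppb vovib xsidi uyaxe hvb rvr
Hunk 7: at line 2 remove [xsidi] add [rbry,qqifw] -> 8 lines: atplq nppb vovib rbry qqifw uyaxe hvb rvr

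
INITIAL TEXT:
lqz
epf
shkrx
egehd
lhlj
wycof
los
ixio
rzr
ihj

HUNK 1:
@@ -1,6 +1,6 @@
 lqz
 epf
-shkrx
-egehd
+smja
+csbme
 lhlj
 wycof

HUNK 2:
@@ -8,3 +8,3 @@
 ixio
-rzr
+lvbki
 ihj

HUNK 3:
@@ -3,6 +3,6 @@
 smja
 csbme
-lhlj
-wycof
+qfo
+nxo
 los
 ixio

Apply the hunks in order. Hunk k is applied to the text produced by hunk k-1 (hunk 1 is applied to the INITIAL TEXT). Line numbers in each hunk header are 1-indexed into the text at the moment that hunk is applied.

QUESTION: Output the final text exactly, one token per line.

Answer: lqz
epf
smja
csbme
qfo
nxo
los
ixio
lvbki
ihj

Derivation:
Hunk 1: at line 1 remove [shkrx,egehd] add [smja,csbme] -> 10 lines: lqz epf smja csbme lhlj wycof los ixio rzr ihj
Hunk 2: at line 8 remove [rzr] add [lvbki] -> 10 lines: lqz epf smja csbme lhlj wycof los ixio lvbki ihj
Hunk 3: at line 3 remove [lhlj,wycof] add [qfo,nxo] -> 10 lines: lqz epf smja csbme qfo nxo los ixio lvbki ihj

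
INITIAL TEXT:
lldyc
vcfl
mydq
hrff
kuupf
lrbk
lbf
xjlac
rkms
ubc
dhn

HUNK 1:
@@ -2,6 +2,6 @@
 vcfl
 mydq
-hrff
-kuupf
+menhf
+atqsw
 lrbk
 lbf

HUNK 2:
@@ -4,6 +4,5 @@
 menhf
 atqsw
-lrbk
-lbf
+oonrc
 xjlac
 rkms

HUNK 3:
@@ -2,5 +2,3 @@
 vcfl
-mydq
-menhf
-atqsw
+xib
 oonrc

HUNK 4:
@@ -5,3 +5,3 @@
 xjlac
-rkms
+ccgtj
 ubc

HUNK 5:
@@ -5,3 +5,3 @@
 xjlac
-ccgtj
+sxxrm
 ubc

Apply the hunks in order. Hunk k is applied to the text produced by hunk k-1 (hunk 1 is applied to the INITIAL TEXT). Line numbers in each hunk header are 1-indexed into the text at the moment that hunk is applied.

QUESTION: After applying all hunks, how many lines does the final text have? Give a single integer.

Answer: 8

Derivation:
Hunk 1: at line 2 remove [hrff,kuupf] add [menhf,atqsw] -> 11 lines: lldyc vcfl mydq menhf atqsw lrbk lbf xjlac rkms ubc dhn
Hunk 2: at line 4 remove [lrbk,lbf] add [oonrc] -> 10 lines: lldyc vcfl mydq menhf atqsw oonrc xjlac rkms ubc dhn
Hunk 3: at line 2 remove [mydq,menhf,atqsw] add [xib] -> 8 lines: lldyc vcfl xib oonrc xjlac rkms ubc dhn
Hunk 4: at line 5 remove [rkms] add [ccgtj] -> 8 lines: lldyc vcfl xib oonrc xjlac ccgtj ubc dhn
Hunk 5: at line 5 remove [ccgtj] add [sxxrm] -> 8 lines: lldyc vcfl xib oonrc xjlac sxxrm ubc dhn
Final line count: 8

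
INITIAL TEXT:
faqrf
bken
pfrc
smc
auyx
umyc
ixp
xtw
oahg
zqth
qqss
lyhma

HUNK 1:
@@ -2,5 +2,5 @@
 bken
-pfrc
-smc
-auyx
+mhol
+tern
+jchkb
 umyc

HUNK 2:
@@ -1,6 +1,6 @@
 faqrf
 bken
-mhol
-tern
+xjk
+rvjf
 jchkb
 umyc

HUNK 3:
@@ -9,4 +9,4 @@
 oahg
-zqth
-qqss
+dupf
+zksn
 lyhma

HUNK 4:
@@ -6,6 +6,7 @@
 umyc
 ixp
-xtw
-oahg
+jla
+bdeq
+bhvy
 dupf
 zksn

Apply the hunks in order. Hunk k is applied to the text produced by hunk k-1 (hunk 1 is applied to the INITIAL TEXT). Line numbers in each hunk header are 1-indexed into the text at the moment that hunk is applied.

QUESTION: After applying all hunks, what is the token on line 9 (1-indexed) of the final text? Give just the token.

Answer: bdeq

Derivation:
Hunk 1: at line 2 remove [pfrc,smc,auyx] add [mhol,tern,jchkb] -> 12 lines: faqrf bken mhol tern jchkb umyc ixp xtw oahg zqth qqss lyhma
Hunk 2: at line 1 remove [mhol,tern] add [xjk,rvjf] -> 12 lines: faqrf bken xjk rvjf jchkb umyc ixp xtw oahg zqth qqss lyhma
Hunk 3: at line 9 remove [zqth,qqss] add [dupf,zksn] -> 12 lines: faqrf bken xjk rvjf jchkb umyc ixp xtw oahg dupf zksn lyhma
Hunk 4: at line 6 remove [xtw,oahg] add [jla,bdeq,bhvy] -> 13 lines: faqrf bken xjk rvjf jchkb umyc ixp jla bdeq bhvy dupf zksn lyhma
Final line 9: bdeq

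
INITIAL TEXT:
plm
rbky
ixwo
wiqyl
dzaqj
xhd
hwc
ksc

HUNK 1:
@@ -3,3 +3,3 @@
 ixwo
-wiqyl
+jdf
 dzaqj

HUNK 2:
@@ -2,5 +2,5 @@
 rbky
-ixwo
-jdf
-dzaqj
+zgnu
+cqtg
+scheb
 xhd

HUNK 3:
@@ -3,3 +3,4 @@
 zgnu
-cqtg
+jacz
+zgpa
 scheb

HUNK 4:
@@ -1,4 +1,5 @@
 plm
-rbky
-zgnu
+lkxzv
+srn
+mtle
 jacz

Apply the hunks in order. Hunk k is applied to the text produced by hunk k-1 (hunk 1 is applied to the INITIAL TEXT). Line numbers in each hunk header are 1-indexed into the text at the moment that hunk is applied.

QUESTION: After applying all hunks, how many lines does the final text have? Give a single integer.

Answer: 10

Derivation:
Hunk 1: at line 3 remove [wiqyl] add [jdf] -> 8 lines: plm rbky ixwo jdf dzaqj xhd hwc ksc
Hunk 2: at line 2 remove [ixwo,jdf,dzaqj] add [zgnu,cqtg,scheb] -> 8 lines: plm rbky zgnu cqtg scheb xhd hwc ksc
Hunk 3: at line 3 remove [cqtg] add [jacz,zgpa] -> 9 lines: plm rbky zgnu jacz zgpa scheb xhd hwc ksc
Hunk 4: at line 1 remove [rbky,zgnu] add [lkxzv,srn,mtle] -> 10 lines: plm lkxzv srn mtle jacz zgpa scheb xhd hwc ksc
Final line count: 10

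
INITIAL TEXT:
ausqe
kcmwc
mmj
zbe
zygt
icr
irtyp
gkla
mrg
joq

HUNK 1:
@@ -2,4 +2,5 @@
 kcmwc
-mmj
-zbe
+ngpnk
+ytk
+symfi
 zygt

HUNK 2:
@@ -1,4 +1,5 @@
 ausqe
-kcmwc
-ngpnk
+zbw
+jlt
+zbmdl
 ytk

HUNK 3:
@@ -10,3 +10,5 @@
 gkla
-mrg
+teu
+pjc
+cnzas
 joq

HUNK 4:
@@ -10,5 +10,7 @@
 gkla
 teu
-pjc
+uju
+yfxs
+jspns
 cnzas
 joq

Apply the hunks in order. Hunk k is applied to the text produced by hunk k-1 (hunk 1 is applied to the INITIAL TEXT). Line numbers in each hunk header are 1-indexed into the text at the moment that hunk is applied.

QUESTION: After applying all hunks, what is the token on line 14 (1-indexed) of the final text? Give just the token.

Answer: jspns

Derivation:
Hunk 1: at line 2 remove [mmj,zbe] add [ngpnk,ytk,symfi] -> 11 lines: ausqe kcmwc ngpnk ytk symfi zygt icr irtyp gkla mrg joq
Hunk 2: at line 1 remove [kcmwc,ngpnk] add [zbw,jlt,zbmdl] -> 12 lines: ausqe zbw jlt zbmdl ytk symfi zygt icr irtyp gkla mrg joq
Hunk 3: at line 10 remove [mrg] add [teu,pjc,cnzas] -> 14 lines: ausqe zbw jlt zbmdl ytk symfi zygt icr irtyp gkla teu pjc cnzas joq
Hunk 4: at line 10 remove [pjc] add [uju,yfxs,jspns] -> 16 lines: ausqe zbw jlt zbmdl ytk symfi zygt icr irtyp gkla teu uju yfxs jspns cnzas joq
Final line 14: jspns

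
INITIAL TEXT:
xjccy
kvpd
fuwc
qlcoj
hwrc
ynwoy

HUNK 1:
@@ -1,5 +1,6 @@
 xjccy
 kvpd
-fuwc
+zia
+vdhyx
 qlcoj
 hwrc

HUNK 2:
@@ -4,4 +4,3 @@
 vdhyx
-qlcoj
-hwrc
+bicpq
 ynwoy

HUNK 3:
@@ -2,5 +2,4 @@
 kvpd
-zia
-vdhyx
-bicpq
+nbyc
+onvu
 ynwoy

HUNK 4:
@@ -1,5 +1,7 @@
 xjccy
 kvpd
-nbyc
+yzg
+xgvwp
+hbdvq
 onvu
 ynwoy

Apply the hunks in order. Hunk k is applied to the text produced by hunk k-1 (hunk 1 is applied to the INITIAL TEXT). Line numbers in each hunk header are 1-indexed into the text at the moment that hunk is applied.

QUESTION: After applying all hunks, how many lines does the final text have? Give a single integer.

Answer: 7

Derivation:
Hunk 1: at line 1 remove [fuwc] add [zia,vdhyx] -> 7 lines: xjccy kvpd zia vdhyx qlcoj hwrc ynwoy
Hunk 2: at line 4 remove [qlcoj,hwrc] add [bicpq] -> 6 lines: xjccy kvpd zia vdhyx bicpq ynwoy
Hunk 3: at line 2 remove [zia,vdhyx,bicpq] add [nbyc,onvu] -> 5 lines: xjccy kvpd nbyc onvu ynwoy
Hunk 4: at line 1 remove [nbyc] add [yzg,xgvwp,hbdvq] -> 7 lines: xjccy kvpd yzg xgvwp hbdvq onvu ynwoy
Final line count: 7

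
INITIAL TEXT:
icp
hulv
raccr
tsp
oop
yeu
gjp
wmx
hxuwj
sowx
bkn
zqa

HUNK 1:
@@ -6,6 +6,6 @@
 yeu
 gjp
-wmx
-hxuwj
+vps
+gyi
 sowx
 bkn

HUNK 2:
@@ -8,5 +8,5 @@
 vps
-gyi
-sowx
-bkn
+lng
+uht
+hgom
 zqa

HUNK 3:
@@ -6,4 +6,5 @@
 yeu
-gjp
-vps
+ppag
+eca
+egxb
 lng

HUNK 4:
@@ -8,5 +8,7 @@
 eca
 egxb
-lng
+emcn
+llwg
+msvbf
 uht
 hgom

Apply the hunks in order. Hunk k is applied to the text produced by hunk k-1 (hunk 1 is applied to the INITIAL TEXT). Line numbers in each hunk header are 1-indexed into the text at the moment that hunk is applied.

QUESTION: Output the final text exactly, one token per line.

Hunk 1: at line 6 remove [wmx,hxuwj] add [vps,gyi] -> 12 lines: icp hulv raccr tsp oop yeu gjp vps gyi sowx bkn zqa
Hunk 2: at line 8 remove [gyi,sowx,bkn] add [lng,uht,hgom] -> 12 lines: icp hulv raccr tsp oop yeu gjp vps lng uht hgom zqa
Hunk 3: at line 6 remove [gjp,vps] add [ppag,eca,egxb] -> 13 lines: icp hulv raccr tsp oop yeu ppag eca egxb lng uht hgom zqa
Hunk 4: at line 8 remove [lng] add [emcn,llwg,msvbf] -> 15 lines: icp hulv raccr tsp oop yeu ppag eca egxb emcn llwg msvbf uht hgom zqa

Answer: icp
hulv
raccr
tsp
oop
yeu
ppag
eca
egxb
emcn
llwg
msvbf
uht
hgom
zqa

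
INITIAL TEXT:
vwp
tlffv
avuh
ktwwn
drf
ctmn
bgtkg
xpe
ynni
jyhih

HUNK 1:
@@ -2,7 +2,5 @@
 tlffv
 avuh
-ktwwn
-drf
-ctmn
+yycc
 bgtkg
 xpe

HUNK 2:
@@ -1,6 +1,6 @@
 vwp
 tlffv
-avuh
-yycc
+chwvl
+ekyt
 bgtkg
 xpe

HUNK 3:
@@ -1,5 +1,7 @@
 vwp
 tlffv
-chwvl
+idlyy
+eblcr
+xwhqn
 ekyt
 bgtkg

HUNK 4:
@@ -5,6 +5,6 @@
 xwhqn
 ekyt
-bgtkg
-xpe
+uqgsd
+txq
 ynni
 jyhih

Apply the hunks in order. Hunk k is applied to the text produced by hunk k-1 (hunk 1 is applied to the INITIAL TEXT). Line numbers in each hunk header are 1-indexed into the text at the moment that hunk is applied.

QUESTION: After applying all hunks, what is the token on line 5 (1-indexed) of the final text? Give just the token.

Hunk 1: at line 2 remove [ktwwn,drf,ctmn] add [yycc] -> 8 lines: vwp tlffv avuh yycc bgtkg xpe ynni jyhih
Hunk 2: at line 1 remove [avuh,yycc] add [chwvl,ekyt] -> 8 lines: vwp tlffv chwvl ekyt bgtkg xpe ynni jyhih
Hunk 3: at line 1 remove [chwvl] add [idlyy,eblcr,xwhqn] -> 10 lines: vwp tlffv idlyy eblcr xwhqn ekyt bgtkg xpe ynni jyhih
Hunk 4: at line 5 remove [bgtkg,xpe] add [uqgsd,txq] -> 10 lines: vwp tlffv idlyy eblcr xwhqn ekyt uqgsd txq ynni jyhih
Final line 5: xwhqn

Answer: xwhqn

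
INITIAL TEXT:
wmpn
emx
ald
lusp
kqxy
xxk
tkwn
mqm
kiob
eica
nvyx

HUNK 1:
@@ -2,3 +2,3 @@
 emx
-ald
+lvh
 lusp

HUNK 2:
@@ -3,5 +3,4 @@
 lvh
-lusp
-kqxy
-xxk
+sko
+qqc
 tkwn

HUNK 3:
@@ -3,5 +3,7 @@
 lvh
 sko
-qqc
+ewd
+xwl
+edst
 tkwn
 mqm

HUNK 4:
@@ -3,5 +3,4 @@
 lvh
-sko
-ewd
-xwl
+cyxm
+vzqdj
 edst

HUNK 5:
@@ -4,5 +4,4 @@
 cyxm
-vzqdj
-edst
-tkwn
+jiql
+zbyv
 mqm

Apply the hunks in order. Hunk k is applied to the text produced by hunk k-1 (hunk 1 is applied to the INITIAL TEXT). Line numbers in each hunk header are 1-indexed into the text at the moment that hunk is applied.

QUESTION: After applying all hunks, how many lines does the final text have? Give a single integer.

Hunk 1: at line 2 remove [ald] add [lvh] -> 11 lines: wmpn emx lvh lusp kqxy xxk tkwn mqm kiob eica nvyx
Hunk 2: at line 3 remove [lusp,kqxy,xxk] add [sko,qqc] -> 10 lines: wmpn emx lvh sko qqc tkwn mqm kiob eica nvyx
Hunk 3: at line 3 remove [qqc] add [ewd,xwl,edst] -> 12 lines: wmpn emx lvh sko ewd xwl edst tkwn mqm kiob eica nvyx
Hunk 4: at line 3 remove [sko,ewd,xwl] add [cyxm,vzqdj] -> 11 lines: wmpn emx lvh cyxm vzqdj edst tkwn mqm kiob eica nvyx
Hunk 5: at line 4 remove [vzqdj,edst,tkwn] add [jiql,zbyv] -> 10 lines: wmpn emx lvh cyxm jiql zbyv mqm kiob eica nvyx
Final line count: 10

Answer: 10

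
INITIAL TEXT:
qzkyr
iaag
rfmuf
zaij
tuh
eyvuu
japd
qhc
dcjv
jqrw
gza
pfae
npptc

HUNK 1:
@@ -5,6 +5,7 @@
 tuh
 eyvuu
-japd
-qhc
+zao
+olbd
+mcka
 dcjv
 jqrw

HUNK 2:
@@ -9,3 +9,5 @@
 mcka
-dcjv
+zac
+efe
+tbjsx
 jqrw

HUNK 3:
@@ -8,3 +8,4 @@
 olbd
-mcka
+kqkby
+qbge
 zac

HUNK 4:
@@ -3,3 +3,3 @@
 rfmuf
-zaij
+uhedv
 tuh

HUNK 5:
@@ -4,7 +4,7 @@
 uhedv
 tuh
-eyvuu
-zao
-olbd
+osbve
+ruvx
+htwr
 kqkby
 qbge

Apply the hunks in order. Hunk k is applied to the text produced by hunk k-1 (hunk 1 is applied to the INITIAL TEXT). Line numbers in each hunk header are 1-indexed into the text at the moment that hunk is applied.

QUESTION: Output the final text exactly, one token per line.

Hunk 1: at line 5 remove [japd,qhc] add [zao,olbd,mcka] -> 14 lines: qzkyr iaag rfmuf zaij tuh eyvuu zao olbd mcka dcjv jqrw gza pfae npptc
Hunk 2: at line 9 remove [dcjv] add [zac,efe,tbjsx] -> 16 lines: qzkyr iaag rfmuf zaij tuh eyvuu zao olbd mcka zac efe tbjsx jqrw gza pfae npptc
Hunk 3: at line 8 remove [mcka] add [kqkby,qbge] -> 17 lines: qzkyr iaag rfmuf zaij tuh eyvuu zao olbd kqkby qbge zac efe tbjsx jqrw gza pfae npptc
Hunk 4: at line 3 remove [zaij] add [uhedv] -> 17 lines: qzkyr iaag rfmuf uhedv tuh eyvuu zao olbd kqkby qbge zac efe tbjsx jqrw gza pfae npptc
Hunk 5: at line 4 remove [eyvuu,zao,olbd] add [osbve,ruvx,htwr] -> 17 lines: qzkyr iaag rfmuf uhedv tuh osbve ruvx htwr kqkby qbge zac efe tbjsx jqrw gza pfae npptc

Answer: qzkyr
iaag
rfmuf
uhedv
tuh
osbve
ruvx
htwr
kqkby
qbge
zac
efe
tbjsx
jqrw
gza
pfae
npptc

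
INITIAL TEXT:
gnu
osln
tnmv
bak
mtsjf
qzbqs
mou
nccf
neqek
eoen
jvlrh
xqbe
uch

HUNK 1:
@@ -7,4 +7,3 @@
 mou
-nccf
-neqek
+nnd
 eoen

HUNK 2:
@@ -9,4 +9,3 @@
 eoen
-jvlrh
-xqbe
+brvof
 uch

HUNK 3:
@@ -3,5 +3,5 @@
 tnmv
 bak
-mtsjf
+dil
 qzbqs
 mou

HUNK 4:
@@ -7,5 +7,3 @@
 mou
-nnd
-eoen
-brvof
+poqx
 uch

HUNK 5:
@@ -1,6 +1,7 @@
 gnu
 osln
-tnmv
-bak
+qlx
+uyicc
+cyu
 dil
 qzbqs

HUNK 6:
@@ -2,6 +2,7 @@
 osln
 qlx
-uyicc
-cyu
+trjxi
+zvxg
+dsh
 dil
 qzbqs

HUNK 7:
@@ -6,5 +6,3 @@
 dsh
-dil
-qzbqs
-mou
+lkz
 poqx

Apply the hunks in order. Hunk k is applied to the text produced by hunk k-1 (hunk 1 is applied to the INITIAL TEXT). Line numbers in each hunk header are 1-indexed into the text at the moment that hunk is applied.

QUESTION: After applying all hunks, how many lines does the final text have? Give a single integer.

Answer: 9

Derivation:
Hunk 1: at line 7 remove [nccf,neqek] add [nnd] -> 12 lines: gnu osln tnmv bak mtsjf qzbqs mou nnd eoen jvlrh xqbe uch
Hunk 2: at line 9 remove [jvlrh,xqbe] add [brvof] -> 11 lines: gnu osln tnmv bak mtsjf qzbqs mou nnd eoen brvof uch
Hunk 3: at line 3 remove [mtsjf] add [dil] -> 11 lines: gnu osln tnmv bak dil qzbqs mou nnd eoen brvof uch
Hunk 4: at line 7 remove [nnd,eoen,brvof] add [poqx] -> 9 lines: gnu osln tnmv bak dil qzbqs mou poqx uch
Hunk 5: at line 1 remove [tnmv,bak] add [qlx,uyicc,cyu] -> 10 lines: gnu osln qlx uyicc cyu dil qzbqs mou poqx uch
Hunk 6: at line 2 remove [uyicc,cyu] add [trjxi,zvxg,dsh] -> 11 lines: gnu osln qlx trjxi zvxg dsh dil qzbqs mou poqx uch
Hunk 7: at line 6 remove [dil,qzbqs,mou] add [lkz] -> 9 lines: gnu osln qlx trjxi zvxg dsh lkz poqx uch
Final line count: 9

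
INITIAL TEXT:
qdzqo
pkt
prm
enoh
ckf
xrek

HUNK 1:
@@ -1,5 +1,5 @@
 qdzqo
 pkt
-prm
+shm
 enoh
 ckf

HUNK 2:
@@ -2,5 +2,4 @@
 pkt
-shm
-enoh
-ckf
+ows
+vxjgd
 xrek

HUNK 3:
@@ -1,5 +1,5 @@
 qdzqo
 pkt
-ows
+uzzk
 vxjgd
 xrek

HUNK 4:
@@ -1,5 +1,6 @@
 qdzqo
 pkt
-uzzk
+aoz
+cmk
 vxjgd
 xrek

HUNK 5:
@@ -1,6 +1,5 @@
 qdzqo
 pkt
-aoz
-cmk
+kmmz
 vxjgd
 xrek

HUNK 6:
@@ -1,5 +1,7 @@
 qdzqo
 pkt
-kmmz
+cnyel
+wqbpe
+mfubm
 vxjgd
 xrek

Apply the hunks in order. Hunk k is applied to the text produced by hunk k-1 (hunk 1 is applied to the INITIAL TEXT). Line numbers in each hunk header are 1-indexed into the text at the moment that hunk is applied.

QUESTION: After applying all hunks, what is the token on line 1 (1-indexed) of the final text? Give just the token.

Answer: qdzqo

Derivation:
Hunk 1: at line 1 remove [prm] add [shm] -> 6 lines: qdzqo pkt shm enoh ckf xrek
Hunk 2: at line 2 remove [shm,enoh,ckf] add [ows,vxjgd] -> 5 lines: qdzqo pkt ows vxjgd xrek
Hunk 3: at line 1 remove [ows] add [uzzk] -> 5 lines: qdzqo pkt uzzk vxjgd xrek
Hunk 4: at line 1 remove [uzzk] add [aoz,cmk] -> 6 lines: qdzqo pkt aoz cmk vxjgd xrek
Hunk 5: at line 1 remove [aoz,cmk] add [kmmz] -> 5 lines: qdzqo pkt kmmz vxjgd xrek
Hunk 6: at line 1 remove [kmmz] add [cnyel,wqbpe,mfubm] -> 7 lines: qdzqo pkt cnyel wqbpe mfubm vxjgd xrek
Final line 1: qdzqo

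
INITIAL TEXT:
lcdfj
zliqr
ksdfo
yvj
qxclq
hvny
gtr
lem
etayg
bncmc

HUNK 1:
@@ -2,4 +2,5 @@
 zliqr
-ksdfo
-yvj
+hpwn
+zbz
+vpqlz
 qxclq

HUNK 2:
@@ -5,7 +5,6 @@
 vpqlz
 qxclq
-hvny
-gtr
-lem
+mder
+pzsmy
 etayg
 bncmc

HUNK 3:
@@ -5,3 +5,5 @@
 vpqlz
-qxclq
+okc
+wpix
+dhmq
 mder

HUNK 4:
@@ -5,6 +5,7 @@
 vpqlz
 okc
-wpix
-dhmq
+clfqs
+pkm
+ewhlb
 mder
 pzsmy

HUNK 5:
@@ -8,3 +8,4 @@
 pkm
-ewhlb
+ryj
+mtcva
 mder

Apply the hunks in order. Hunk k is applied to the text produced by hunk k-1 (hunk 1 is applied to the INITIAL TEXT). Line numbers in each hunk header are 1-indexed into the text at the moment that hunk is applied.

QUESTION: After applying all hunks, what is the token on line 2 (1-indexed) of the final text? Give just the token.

Answer: zliqr

Derivation:
Hunk 1: at line 2 remove [ksdfo,yvj] add [hpwn,zbz,vpqlz] -> 11 lines: lcdfj zliqr hpwn zbz vpqlz qxclq hvny gtr lem etayg bncmc
Hunk 2: at line 5 remove [hvny,gtr,lem] add [mder,pzsmy] -> 10 lines: lcdfj zliqr hpwn zbz vpqlz qxclq mder pzsmy etayg bncmc
Hunk 3: at line 5 remove [qxclq] add [okc,wpix,dhmq] -> 12 lines: lcdfj zliqr hpwn zbz vpqlz okc wpix dhmq mder pzsmy etayg bncmc
Hunk 4: at line 5 remove [wpix,dhmq] add [clfqs,pkm,ewhlb] -> 13 lines: lcdfj zliqr hpwn zbz vpqlz okc clfqs pkm ewhlb mder pzsmy etayg bncmc
Hunk 5: at line 8 remove [ewhlb] add [ryj,mtcva] -> 14 lines: lcdfj zliqr hpwn zbz vpqlz okc clfqs pkm ryj mtcva mder pzsmy etayg bncmc
Final line 2: zliqr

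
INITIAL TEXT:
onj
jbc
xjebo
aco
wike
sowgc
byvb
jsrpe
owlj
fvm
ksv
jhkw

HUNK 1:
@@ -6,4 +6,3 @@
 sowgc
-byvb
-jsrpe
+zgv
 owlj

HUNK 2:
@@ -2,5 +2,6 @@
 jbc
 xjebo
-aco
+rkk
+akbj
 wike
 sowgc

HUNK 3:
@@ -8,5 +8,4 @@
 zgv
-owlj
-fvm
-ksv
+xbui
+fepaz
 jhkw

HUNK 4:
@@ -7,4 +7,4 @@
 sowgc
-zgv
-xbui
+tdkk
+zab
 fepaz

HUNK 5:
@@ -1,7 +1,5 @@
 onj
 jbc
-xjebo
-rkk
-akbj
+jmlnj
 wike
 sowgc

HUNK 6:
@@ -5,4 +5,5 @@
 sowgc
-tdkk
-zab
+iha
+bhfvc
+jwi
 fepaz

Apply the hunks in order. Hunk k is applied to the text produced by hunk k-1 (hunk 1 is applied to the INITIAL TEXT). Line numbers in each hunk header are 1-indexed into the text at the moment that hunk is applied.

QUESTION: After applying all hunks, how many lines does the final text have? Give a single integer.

Hunk 1: at line 6 remove [byvb,jsrpe] add [zgv] -> 11 lines: onj jbc xjebo aco wike sowgc zgv owlj fvm ksv jhkw
Hunk 2: at line 2 remove [aco] add [rkk,akbj] -> 12 lines: onj jbc xjebo rkk akbj wike sowgc zgv owlj fvm ksv jhkw
Hunk 3: at line 8 remove [owlj,fvm,ksv] add [xbui,fepaz] -> 11 lines: onj jbc xjebo rkk akbj wike sowgc zgv xbui fepaz jhkw
Hunk 4: at line 7 remove [zgv,xbui] add [tdkk,zab] -> 11 lines: onj jbc xjebo rkk akbj wike sowgc tdkk zab fepaz jhkw
Hunk 5: at line 1 remove [xjebo,rkk,akbj] add [jmlnj] -> 9 lines: onj jbc jmlnj wike sowgc tdkk zab fepaz jhkw
Hunk 6: at line 5 remove [tdkk,zab] add [iha,bhfvc,jwi] -> 10 lines: onj jbc jmlnj wike sowgc iha bhfvc jwi fepaz jhkw
Final line count: 10

Answer: 10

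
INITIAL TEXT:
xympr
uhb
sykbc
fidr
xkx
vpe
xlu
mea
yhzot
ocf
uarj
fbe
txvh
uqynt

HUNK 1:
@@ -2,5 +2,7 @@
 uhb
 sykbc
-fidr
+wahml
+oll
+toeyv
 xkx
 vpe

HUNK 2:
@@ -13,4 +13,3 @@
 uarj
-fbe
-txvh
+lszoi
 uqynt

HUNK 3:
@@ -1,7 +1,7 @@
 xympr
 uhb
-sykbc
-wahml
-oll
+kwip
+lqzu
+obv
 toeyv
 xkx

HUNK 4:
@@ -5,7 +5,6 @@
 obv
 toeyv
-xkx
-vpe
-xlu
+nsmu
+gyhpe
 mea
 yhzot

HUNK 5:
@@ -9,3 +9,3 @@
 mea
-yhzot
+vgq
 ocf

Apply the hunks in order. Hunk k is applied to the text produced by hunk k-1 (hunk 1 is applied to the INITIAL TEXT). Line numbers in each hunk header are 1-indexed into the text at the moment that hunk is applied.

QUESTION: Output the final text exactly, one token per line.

Hunk 1: at line 2 remove [fidr] add [wahml,oll,toeyv] -> 16 lines: xympr uhb sykbc wahml oll toeyv xkx vpe xlu mea yhzot ocf uarj fbe txvh uqynt
Hunk 2: at line 13 remove [fbe,txvh] add [lszoi] -> 15 lines: xympr uhb sykbc wahml oll toeyv xkx vpe xlu mea yhzot ocf uarj lszoi uqynt
Hunk 3: at line 1 remove [sykbc,wahml,oll] add [kwip,lqzu,obv] -> 15 lines: xympr uhb kwip lqzu obv toeyv xkx vpe xlu mea yhzot ocf uarj lszoi uqynt
Hunk 4: at line 5 remove [xkx,vpe,xlu] add [nsmu,gyhpe] -> 14 lines: xympr uhb kwip lqzu obv toeyv nsmu gyhpe mea yhzot ocf uarj lszoi uqynt
Hunk 5: at line 9 remove [yhzot] add [vgq] -> 14 lines: xympr uhb kwip lqzu obv toeyv nsmu gyhpe mea vgq ocf uarj lszoi uqynt

Answer: xympr
uhb
kwip
lqzu
obv
toeyv
nsmu
gyhpe
mea
vgq
ocf
uarj
lszoi
uqynt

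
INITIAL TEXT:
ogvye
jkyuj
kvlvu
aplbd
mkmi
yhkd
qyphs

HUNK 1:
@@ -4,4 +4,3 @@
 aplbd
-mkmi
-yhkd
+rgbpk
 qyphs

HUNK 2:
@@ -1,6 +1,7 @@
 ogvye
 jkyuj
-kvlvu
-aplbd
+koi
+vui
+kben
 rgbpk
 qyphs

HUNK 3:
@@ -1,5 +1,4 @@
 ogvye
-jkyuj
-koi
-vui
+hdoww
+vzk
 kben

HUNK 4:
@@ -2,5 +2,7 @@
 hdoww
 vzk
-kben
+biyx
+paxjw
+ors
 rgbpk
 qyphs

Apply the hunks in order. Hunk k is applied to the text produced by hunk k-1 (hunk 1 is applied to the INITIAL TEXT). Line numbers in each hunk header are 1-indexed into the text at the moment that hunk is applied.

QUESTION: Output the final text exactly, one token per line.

Answer: ogvye
hdoww
vzk
biyx
paxjw
ors
rgbpk
qyphs

Derivation:
Hunk 1: at line 4 remove [mkmi,yhkd] add [rgbpk] -> 6 lines: ogvye jkyuj kvlvu aplbd rgbpk qyphs
Hunk 2: at line 1 remove [kvlvu,aplbd] add [koi,vui,kben] -> 7 lines: ogvye jkyuj koi vui kben rgbpk qyphs
Hunk 3: at line 1 remove [jkyuj,koi,vui] add [hdoww,vzk] -> 6 lines: ogvye hdoww vzk kben rgbpk qyphs
Hunk 4: at line 2 remove [kben] add [biyx,paxjw,ors] -> 8 lines: ogvye hdoww vzk biyx paxjw ors rgbpk qyphs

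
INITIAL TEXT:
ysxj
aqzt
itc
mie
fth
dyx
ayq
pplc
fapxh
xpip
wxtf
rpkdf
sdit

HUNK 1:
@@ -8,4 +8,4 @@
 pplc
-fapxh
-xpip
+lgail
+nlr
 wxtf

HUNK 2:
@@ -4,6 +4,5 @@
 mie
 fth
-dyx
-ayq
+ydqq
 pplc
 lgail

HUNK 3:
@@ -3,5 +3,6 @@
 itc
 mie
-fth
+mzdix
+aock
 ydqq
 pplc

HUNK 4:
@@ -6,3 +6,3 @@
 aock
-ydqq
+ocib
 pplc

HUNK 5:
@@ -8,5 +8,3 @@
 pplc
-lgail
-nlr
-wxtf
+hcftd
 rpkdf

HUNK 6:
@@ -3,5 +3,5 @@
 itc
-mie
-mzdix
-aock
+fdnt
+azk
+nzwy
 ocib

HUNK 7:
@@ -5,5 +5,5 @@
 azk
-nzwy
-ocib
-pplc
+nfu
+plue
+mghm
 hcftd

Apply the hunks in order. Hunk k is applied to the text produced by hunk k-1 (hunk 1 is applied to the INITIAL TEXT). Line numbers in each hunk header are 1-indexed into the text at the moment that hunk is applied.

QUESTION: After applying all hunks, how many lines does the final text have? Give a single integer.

Answer: 11

Derivation:
Hunk 1: at line 8 remove [fapxh,xpip] add [lgail,nlr] -> 13 lines: ysxj aqzt itc mie fth dyx ayq pplc lgail nlr wxtf rpkdf sdit
Hunk 2: at line 4 remove [dyx,ayq] add [ydqq] -> 12 lines: ysxj aqzt itc mie fth ydqq pplc lgail nlr wxtf rpkdf sdit
Hunk 3: at line 3 remove [fth] add [mzdix,aock] -> 13 lines: ysxj aqzt itc mie mzdix aock ydqq pplc lgail nlr wxtf rpkdf sdit
Hunk 4: at line 6 remove [ydqq] add [ocib] -> 13 lines: ysxj aqzt itc mie mzdix aock ocib pplc lgail nlr wxtf rpkdf sdit
Hunk 5: at line 8 remove [lgail,nlr,wxtf] add [hcftd] -> 11 lines: ysxj aqzt itc mie mzdix aock ocib pplc hcftd rpkdf sdit
Hunk 6: at line 3 remove [mie,mzdix,aock] add [fdnt,azk,nzwy] -> 11 lines: ysxj aqzt itc fdnt azk nzwy ocib pplc hcftd rpkdf sdit
Hunk 7: at line 5 remove [nzwy,ocib,pplc] add [nfu,plue,mghm] -> 11 lines: ysxj aqzt itc fdnt azk nfu plue mghm hcftd rpkdf sdit
Final line count: 11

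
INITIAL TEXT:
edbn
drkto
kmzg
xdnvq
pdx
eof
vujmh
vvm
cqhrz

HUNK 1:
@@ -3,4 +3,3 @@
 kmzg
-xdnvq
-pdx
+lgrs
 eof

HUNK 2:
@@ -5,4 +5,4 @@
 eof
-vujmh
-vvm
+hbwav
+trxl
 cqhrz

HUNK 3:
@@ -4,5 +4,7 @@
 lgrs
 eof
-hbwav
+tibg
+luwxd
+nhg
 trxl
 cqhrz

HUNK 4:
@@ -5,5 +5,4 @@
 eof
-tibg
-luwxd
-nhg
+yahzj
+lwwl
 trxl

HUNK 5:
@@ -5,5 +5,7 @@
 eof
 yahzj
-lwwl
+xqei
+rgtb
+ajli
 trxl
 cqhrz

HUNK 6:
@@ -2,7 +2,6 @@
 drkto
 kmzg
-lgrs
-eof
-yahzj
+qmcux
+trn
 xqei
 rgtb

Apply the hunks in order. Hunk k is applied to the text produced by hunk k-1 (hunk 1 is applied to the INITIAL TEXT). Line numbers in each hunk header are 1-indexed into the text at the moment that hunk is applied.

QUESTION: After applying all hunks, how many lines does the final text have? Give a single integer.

Hunk 1: at line 3 remove [xdnvq,pdx] add [lgrs] -> 8 lines: edbn drkto kmzg lgrs eof vujmh vvm cqhrz
Hunk 2: at line 5 remove [vujmh,vvm] add [hbwav,trxl] -> 8 lines: edbn drkto kmzg lgrs eof hbwav trxl cqhrz
Hunk 3: at line 4 remove [hbwav] add [tibg,luwxd,nhg] -> 10 lines: edbn drkto kmzg lgrs eof tibg luwxd nhg trxl cqhrz
Hunk 4: at line 5 remove [tibg,luwxd,nhg] add [yahzj,lwwl] -> 9 lines: edbn drkto kmzg lgrs eof yahzj lwwl trxl cqhrz
Hunk 5: at line 5 remove [lwwl] add [xqei,rgtb,ajli] -> 11 lines: edbn drkto kmzg lgrs eof yahzj xqei rgtb ajli trxl cqhrz
Hunk 6: at line 2 remove [lgrs,eof,yahzj] add [qmcux,trn] -> 10 lines: edbn drkto kmzg qmcux trn xqei rgtb ajli trxl cqhrz
Final line count: 10

Answer: 10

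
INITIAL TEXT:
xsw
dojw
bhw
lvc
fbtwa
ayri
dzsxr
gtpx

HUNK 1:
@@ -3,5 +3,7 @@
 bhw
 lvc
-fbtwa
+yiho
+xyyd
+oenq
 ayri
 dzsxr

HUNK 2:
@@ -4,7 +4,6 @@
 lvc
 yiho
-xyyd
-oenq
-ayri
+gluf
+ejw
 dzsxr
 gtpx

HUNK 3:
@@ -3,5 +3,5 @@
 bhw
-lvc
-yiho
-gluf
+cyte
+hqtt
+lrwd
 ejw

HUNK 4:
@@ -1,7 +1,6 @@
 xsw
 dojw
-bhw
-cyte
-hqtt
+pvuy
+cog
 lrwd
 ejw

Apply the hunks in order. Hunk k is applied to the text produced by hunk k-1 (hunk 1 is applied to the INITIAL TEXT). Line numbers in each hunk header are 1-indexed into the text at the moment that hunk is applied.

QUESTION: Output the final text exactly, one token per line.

Hunk 1: at line 3 remove [fbtwa] add [yiho,xyyd,oenq] -> 10 lines: xsw dojw bhw lvc yiho xyyd oenq ayri dzsxr gtpx
Hunk 2: at line 4 remove [xyyd,oenq,ayri] add [gluf,ejw] -> 9 lines: xsw dojw bhw lvc yiho gluf ejw dzsxr gtpx
Hunk 3: at line 3 remove [lvc,yiho,gluf] add [cyte,hqtt,lrwd] -> 9 lines: xsw dojw bhw cyte hqtt lrwd ejw dzsxr gtpx
Hunk 4: at line 1 remove [bhw,cyte,hqtt] add [pvuy,cog] -> 8 lines: xsw dojw pvuy cog lrwd ejw dzsxr gtpx

Answer: xsw
dojw
pvuy
cog
lrwd
ejw
dzsxr
gtpx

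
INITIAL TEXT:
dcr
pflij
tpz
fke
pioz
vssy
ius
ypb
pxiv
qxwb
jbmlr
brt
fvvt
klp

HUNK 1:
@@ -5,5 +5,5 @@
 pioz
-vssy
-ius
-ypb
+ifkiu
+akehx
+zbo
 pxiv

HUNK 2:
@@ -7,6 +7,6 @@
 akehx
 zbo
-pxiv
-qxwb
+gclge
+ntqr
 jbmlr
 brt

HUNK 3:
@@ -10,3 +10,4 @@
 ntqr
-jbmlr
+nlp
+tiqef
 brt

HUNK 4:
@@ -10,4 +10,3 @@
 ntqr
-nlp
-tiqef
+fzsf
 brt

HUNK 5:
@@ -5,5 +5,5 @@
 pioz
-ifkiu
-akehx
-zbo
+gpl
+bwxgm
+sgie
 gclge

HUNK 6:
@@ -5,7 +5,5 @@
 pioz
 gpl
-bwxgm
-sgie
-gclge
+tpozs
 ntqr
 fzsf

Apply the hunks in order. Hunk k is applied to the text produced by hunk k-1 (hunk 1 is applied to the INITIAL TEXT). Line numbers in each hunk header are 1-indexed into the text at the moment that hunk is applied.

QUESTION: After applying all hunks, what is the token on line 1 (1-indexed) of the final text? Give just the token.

Hunk 1: at line 5 remove [vssy,ius,ypb] add [ifkiu,akehx,zbo] -> 14 lines: dcr pflij tpz fke pioz ifkiu akehx zbo pxiv qxwb jbmlr brt fvvt klp
Hunk 2: at line 7 remove [pxiv,qxwb] add [gclge,ntqr] -> 14 lines: dcr pflij tpz fke pioz ifkiu akehx zbo gclge ntqr jbmlr brt fvvt klp
Hunk 3: at line 10 remove [jbmlr] add [nlp,tiqef] -> 15 lines: dcr pflij tpz fke pioz ifkiu akehx zbo gclge ntqr nlp tiqef brt fvvt klp
Hunk 4: at line 10 remove [nlp,tiqef] add [fzsf] -> 14 lines: dcr pflij tpz fke pioz ifkiu akehx zbo gclge ntqr fzsf brt fvvt klp
Hunk 5: at line 5 remove [ifkiu,akehx,zbo] add [gpl,bwxgm,sgie] -> 14 lines: dcr pflij tpz fke pioz gpl bwxgm sgie gclge ntqr fzsf brt fvvt klp
Hunk 6: at line 5 remove [bwxgm,sgie,gclge] add [tpozs] -> 12 lines: dcr pflij tpz fke pioz gpl tpozs ntqr fzsf brt fvvt klp
Final line 1: dcr

Answer: dcr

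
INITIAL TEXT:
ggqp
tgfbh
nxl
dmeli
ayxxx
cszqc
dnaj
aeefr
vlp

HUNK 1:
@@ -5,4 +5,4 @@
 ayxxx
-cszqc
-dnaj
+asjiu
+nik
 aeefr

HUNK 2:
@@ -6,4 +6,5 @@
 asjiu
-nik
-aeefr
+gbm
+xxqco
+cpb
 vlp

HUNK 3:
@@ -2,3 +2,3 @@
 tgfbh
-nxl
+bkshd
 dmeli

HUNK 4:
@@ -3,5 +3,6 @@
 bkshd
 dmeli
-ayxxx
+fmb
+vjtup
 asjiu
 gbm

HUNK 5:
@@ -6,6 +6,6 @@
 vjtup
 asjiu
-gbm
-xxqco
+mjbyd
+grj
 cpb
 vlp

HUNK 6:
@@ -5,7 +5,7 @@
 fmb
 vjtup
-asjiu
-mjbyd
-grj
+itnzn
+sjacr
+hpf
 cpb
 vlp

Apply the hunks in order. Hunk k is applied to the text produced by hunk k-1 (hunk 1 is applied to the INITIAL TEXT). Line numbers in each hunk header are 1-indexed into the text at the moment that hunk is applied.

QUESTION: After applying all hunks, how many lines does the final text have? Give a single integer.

Hunk 1: at line 5 remove [cszqc,dnaj] add [asjiu,nik] -> 9 lines: ggqp tgfbh nxl dmeli ayxxx asjiu nik aeefr vlp
Hunk 2: at line 6 remove [nik,aeefr] add [gbm,xxqco,cpb] -> 10 lines: ggqp tgfbh nxl dmeli ayxxx asjiu gbm xxqco cpb vlp
Hunk 3: at line 2 remove [nxl] add [bkshd] -> 10 lines: ggqp tgfbh bkshd dmeli ayxxx asjiu gbm xxqco cpb vlp
Hunk 4: at line 3 remove [ayxxx] add [fmb,vjtup] -> 11 lines: ggqp tgfbh bkshd dmeli fmb vjtup asjiu gbm xxqco cpb vlp
Hunk 5: at line 6 remove [gbm,xxqco] add [mjbyd,grj] -> 11 lines: ggqp tgfbh bkshd dmeli fmb vjtup asjiu mjbyd grj cpb vlp
Hunk 6: at line 5 remove [asjiu,mjbyd,grj] add [itnzn,sjacr,hpf] -> 11 lines: ggqp tgfbh bkshd dmeli fmb vjtup itnzn sjacr hpf cpb vlp
Final line count: 11

Answer: 11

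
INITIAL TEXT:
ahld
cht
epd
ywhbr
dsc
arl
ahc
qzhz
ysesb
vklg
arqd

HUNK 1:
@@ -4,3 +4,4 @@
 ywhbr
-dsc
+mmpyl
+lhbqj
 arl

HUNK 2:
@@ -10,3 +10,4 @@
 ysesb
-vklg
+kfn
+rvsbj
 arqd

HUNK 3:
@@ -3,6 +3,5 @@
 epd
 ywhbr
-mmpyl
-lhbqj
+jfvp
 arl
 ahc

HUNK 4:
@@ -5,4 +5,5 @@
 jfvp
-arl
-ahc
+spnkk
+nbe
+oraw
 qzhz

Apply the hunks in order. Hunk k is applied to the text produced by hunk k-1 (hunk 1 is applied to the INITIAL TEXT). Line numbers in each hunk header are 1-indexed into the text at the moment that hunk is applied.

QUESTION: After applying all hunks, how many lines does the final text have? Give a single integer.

Hunk 1: at line 4 remove [dsc] add [mmpyl,lhbqj] -> 12 lines: ahld cht epd ywhbr mmpyl lhbqj arl ahc qzhz ysesb vklg arqd
Hunk 2: at line 10 remove [vklg] add [kfn,rvsbj] -> 13 lines: ahld cht epd ywhbr mmpyl lhbqj arl ahc qzhz ysesb kfn rvsbj arqd
Hunk 3: at line 3 remove [mmpyl,lhbqj] add [jfvp] -> 12 lines: ahld cht epd ywhbr jfvp arl ahc qzhz ysesb kfn rvsbj arqd
Hunk 4: at line 5 remove [arl,ahc] add [spnkk,nbe,oraw] -> 13 lines: ahld cht epd ywhbr jfvp spnkk nbe oraw qzhz ysesb kfn rvsbj arqd
Final line count: 13

Answer: 13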